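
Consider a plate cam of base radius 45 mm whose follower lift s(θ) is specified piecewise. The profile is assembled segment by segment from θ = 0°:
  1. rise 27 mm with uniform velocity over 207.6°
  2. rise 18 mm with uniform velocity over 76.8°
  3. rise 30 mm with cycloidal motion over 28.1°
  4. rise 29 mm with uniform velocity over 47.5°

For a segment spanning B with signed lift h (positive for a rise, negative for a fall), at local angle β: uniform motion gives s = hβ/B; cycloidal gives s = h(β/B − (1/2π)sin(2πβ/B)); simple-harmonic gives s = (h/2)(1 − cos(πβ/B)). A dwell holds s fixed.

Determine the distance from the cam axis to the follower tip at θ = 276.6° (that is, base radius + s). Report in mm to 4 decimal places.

seg 1 [0°–207.6°] uniform, h=27: full span → s += 27 → s = 27.0000
seg 2 [207.6°–284.4°] uniform, h=18: θ=276.6° here. β=69, B=76.8. 18·69/76.8 = 16.1719 → s = 43.1719
radial distance = base radius + s = 45 + 43.1719 = 88.1719

88.1719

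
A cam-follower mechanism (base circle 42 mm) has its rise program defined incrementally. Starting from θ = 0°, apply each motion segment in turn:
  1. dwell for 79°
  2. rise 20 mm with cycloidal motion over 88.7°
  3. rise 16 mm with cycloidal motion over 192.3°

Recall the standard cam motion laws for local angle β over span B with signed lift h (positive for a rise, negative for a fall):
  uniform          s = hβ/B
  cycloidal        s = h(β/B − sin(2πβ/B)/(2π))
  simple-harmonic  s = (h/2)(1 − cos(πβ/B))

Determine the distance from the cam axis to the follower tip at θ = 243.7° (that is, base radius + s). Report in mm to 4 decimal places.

seg 1 [0°–79°] dwell: s stays 0.0000
seg 2 [79°–167.7°] cycloidal, h=20: full span → s += 20 → s = 20.0000
seg 3 [167.7°–360°] cycloidal, h=16: θ=243.7° here. β=76, B=192.3. 16·(0.3952 − sin(2π·0.3952)/(2π)) = 4.7654 → s = 24.7654
radial distance = base radius + s = 42 + 24.7654 = 66.7654

66.7654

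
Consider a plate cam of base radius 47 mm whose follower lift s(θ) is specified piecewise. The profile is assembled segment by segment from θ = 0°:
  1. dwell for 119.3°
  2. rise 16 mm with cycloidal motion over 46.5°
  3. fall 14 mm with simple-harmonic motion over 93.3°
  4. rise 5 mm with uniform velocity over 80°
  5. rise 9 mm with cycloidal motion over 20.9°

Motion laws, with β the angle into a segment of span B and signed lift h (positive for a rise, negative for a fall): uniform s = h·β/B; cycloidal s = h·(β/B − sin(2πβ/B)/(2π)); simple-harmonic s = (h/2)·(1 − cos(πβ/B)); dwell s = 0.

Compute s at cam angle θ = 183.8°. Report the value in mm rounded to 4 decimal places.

seg 1 [0°–119.3°] dwell: s stays 0.0000
seg 2 [119.3°–165.8°] cycloidal, h=16: full span → s += 16 → s = 16.0000
seg 3 [165.8°–259.1°] simple-harmonic, h=-14: θ=183.8° here. β=18, B=93.3. -14/2·(1 − cos(π·0.1929)) = -1.2468 → s = 14.7532

14.7532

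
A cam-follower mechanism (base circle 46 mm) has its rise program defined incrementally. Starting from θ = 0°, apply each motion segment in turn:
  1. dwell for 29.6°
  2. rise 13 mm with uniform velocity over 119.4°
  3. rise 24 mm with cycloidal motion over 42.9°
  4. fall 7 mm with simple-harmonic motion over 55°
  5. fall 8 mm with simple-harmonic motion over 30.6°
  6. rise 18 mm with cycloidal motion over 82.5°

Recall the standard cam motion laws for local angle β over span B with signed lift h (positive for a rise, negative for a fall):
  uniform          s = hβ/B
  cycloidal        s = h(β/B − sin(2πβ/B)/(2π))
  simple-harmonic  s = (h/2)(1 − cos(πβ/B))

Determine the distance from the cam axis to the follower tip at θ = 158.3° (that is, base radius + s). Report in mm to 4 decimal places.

seg 1 [0°–29.6°] dwell: s stays 0.0000
seg 2 [29.6°–149°] uniform, h=13: full span → s += 13 → s = 13.0000
seg 3 [149°–191.9°] cycloidal, h=24: θ=158.3° here. β=9.3, B=42.9. 24·(0.2168 − sin(2π·0.2168)/(2π)) = 1.4660 → s = 14.4660
radial distance = base radius + s = 46 + 14.4660 = 60.4660

60.4660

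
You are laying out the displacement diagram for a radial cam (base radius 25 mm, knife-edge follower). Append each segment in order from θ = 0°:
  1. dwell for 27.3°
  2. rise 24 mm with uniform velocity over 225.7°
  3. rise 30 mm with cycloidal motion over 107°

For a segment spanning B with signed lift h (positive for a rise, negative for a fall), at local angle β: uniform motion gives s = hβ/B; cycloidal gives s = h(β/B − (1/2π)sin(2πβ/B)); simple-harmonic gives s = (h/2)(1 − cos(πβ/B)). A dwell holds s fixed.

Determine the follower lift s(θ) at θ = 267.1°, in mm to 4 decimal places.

seg 1 [0°–27.3°] dwell: s stays 0.0000
seg 2 [27.3°–253°] uniform, h=24: full span → s += 24 → s = 24.0000
seg 3 [253°–360°] cycloidal, h=30: θ=267.1° here. β=14.1, B=107. 30·(0.1318 − sin(2π·0.1318)/(2π)) = 0.4365 → s = 24.4365

24.4365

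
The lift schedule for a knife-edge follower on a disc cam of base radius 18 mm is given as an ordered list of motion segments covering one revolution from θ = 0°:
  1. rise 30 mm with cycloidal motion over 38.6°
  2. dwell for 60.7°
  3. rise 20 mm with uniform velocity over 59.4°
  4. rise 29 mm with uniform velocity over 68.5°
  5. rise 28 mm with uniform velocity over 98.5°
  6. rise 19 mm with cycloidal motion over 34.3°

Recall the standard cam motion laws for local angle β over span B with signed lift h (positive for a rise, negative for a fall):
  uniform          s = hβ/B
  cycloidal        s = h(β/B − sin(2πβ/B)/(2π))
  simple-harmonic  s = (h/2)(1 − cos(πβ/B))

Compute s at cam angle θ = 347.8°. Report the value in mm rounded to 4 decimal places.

seg 1 [0°–38.6°] cycloidal, h=30: full span → s += 30 → s = 30.0000
seg 2 [38.6°–99.3°] dwell: s stays 30.0000
seg 3 [99.3°–158.7°] uniform, h=20: full span → s += 20 → s = 50.0000
seg 4 [158.7°–227.2°] uniform, h=29: full span → s += 29 → s = 79.0000
seg 5 [227.2°–325.7°] uniform, h=28: full span → s += 28 → s = 107.0000
seg 6 [325.7°–360°] cycloidal, h=19: θ=347.8° here. β=22.1, B=34.3. 19·(0.6443 − sin(2π·0.6443)/(2π)) = 14.6234 → s = 121.6234

121.6234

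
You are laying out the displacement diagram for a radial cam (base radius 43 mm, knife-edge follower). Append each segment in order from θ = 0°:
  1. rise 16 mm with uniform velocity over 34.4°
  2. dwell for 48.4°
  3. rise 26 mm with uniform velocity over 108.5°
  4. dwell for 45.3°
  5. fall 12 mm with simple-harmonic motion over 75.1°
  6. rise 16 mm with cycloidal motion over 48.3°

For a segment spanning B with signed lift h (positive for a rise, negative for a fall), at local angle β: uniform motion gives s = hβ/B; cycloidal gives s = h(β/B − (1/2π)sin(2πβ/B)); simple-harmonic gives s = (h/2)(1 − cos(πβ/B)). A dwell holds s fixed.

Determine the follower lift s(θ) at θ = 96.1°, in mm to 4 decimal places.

seg 1 [0°–34.4°] uniform, h=16: full span → s += 16 → s = 16.0000
seg 2 [34.4°–82.8°] dwell: s stays 16.0000
seg 3 [82.8°–191.3°] uniform, h=26: θ=96.1° here. β=13.3, B=108.5. 26·13.3/108.5 = 3.1871 → s = 19.1871

19.1871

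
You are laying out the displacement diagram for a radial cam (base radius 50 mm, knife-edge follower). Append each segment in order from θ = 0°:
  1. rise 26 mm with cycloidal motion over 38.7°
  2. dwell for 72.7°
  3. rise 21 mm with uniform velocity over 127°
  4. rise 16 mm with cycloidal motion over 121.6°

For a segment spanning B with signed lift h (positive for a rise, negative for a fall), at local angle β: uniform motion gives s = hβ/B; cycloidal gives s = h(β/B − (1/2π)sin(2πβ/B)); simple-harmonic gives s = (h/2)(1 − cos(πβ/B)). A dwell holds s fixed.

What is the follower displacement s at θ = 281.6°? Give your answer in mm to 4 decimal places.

seg 1 [0°–38.7°] cycloidal, h=26: full span → s += 26 → s = 26.0000
seg 2 [38.7°–111.4°] dwell: s stays 26.0000
seg 3 [111.4°–238.4°] uniform, h=21: full span → s += 21 → s = 47.0000
seg 4 [238.4°–360°] cycloidal, h=16: θ=281.6° here. β=43.2, B=121.6. 16·(0.3553 − sin(2π·0.3553)/(2π)) = 3.6747 → s = 50.6747

50.6747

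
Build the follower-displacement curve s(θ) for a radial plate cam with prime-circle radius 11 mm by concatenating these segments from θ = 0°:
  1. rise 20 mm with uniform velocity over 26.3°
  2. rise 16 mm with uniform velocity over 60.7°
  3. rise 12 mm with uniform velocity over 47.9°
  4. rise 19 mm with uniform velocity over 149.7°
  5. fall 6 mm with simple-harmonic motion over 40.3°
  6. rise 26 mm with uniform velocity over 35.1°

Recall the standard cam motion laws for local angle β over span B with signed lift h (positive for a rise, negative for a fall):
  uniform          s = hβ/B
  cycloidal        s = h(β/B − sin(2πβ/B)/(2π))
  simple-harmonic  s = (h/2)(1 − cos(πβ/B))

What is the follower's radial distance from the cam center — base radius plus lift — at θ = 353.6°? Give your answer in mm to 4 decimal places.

seg 1 [0°–26.3°] uniform, h=20: full span → s += 20 → s = 20.0000
seg 2 [26.3°–87°] uniform, h=16: full span → s += 16 → s = 36.0000
seg 3 [87°–134.9°] uniform, h=12: full span → s += 12 → s = 48.0000
seg 4 [134.9°–284.6°] uniform, h=19: full span → s += 19 → s = 67.0000
seg 5 [284.6°–324.9°] simple-harmonic, h=-6: full span → s += -6 → s = 61.0000
seg 6 [324.9°–360°] uniform, h=26: θ=353.6° here. β=28.7, B=35.1. 26·28.7/35.1 = 21.2593 → s = 82.2593
radial distance = base radius + s = 11 + 82.2593 = 93.2593

93.2593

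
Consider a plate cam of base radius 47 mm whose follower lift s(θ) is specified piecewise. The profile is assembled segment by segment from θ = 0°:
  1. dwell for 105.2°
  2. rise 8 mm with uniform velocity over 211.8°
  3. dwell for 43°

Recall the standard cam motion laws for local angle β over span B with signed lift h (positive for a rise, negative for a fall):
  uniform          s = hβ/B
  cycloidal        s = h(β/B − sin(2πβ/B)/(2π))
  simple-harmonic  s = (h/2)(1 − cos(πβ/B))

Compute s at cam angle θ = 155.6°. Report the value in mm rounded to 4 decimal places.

seg 1 [0°–105.2°] dwell: s stays 0.0000
seg 2 [105.2°–317°] uniform, h=8: θ=155.6° here. β=50.4, B=211.8. 8·50.4/211.8 = 1.9037 → s = 1.9037

1.9037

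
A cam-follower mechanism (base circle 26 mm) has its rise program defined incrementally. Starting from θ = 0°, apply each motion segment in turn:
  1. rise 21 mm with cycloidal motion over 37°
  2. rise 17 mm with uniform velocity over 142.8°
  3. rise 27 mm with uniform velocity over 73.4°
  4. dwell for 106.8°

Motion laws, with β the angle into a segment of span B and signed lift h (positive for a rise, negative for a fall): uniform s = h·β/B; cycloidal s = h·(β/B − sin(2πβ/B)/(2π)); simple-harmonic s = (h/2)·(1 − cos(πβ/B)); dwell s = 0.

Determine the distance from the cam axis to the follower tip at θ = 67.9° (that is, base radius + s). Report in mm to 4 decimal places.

seg 1 [0°–37°] cycloidal, h=21: full span → s += 21 → s = 21.0000
seg 2 [37°–179.8°] uniform, h=17: θ=67.9° here. β=30.9, B=142.8. 17·30.9/142.8 = 3.6786 → s = 24.6786
radial distance = base radius + s = 26 + 24.6786 = 50.6786

50.6786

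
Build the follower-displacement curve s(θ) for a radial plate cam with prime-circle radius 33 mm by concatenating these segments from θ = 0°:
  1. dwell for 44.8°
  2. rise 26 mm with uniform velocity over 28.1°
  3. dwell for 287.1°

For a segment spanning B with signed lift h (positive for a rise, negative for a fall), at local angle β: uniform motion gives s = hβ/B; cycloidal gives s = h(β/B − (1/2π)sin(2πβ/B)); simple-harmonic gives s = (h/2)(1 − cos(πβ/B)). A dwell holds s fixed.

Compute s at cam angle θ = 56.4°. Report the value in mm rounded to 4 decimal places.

seg 1 [0°–44.8°] dwell: s stays 0.0000
seg 2 [44.8°–72.9°] uniform, h=26: θ=56.4° here. β=11.6, B=28.1. 26·11.6/28.1 = 10.7331 → s = 10.7331

10.7331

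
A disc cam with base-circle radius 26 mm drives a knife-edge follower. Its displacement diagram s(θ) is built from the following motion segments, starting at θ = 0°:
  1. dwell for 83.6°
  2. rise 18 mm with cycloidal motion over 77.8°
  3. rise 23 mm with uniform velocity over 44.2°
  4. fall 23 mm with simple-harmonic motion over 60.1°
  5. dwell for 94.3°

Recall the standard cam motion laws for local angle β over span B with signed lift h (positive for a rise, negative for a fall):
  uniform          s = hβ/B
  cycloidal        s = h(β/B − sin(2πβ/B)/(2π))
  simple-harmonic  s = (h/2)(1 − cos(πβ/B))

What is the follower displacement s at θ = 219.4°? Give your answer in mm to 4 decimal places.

seg 1 [0°–83.6°] dwell: s stays 0.0000
seg 2 [83.6°–161.4°] cycloidal, h=18: full span → s += 18 → s = 18.0000
seg 3 [161.4°–205.6°] uniform, h=23: full span → s += 23 → s = 41.0000
seg 4 [205.6°–265.7°] simple-harmonic, h=-23: θ=219.4° here. β=13.8, B=60.1. -23/2·(1 − cos(π·0.2296)) = -2.8646 → s = 38.1354

38.1354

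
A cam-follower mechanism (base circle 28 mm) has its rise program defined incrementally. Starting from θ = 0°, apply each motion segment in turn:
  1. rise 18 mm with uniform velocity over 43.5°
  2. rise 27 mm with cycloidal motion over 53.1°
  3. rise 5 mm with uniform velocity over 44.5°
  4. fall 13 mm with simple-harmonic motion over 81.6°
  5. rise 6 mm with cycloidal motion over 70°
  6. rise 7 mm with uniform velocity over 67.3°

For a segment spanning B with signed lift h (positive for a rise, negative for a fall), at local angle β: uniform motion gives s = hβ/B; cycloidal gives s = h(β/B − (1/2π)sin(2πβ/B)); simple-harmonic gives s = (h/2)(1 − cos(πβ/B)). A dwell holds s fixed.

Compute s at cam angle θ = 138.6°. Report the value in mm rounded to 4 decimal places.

seg 1 [0°–43.5°] uniform, h=18: full span → s += 18 → s = 18.0000
seg 2 [43.5°–96.6°] cycloidal, h=27: full span → s += 27 → s = 45.0000
seg 3 [96.6°–141.1°] uniform, h=5: θ=138.6° here. β=42, B=44.5. 5·42/44.5 = 4.7191 → s = 49.7191

49.7191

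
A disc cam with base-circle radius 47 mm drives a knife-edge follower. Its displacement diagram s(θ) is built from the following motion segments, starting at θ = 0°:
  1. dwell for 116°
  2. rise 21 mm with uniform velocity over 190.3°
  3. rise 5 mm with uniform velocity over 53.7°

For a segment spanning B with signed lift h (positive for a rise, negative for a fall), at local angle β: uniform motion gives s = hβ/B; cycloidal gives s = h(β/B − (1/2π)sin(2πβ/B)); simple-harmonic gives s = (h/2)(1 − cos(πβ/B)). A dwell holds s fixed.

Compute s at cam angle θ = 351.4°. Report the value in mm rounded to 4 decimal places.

seg 1 [0°–116°] dwell: s stays 0.0000
seg 2 [116°–306.3°] uniform, h=21: full span → s += 21 → s = 21.0000
seg 3 [306.3°–360°] uniform, h=5: θ=351.4° here. β=45.1, B=53.7. 5·45.1/53.7 = 4.1993 → s = 25.1993

25.1993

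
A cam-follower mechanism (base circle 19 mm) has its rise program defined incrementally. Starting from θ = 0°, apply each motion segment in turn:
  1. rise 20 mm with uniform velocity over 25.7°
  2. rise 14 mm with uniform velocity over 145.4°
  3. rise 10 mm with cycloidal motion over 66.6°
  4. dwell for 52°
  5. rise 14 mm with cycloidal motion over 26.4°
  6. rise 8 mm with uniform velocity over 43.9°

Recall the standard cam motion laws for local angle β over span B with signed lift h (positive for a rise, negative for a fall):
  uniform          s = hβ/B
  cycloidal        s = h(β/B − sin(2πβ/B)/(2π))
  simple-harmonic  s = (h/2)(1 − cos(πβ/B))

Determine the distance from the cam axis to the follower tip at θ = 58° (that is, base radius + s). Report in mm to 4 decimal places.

seg 1 [0°–25.7°] uniform, h=20: full span → s += 20 → s = 20.0000
seg 2 [25.7°–171.1°] uniform, h=14: θ=58° here. β=32.3, B=145.4. 14·32.3/145.4 = 3.1100 → s = 23.1100
radial distance = base radius + s = 19 + 23.1100 = 42.1100

42.1100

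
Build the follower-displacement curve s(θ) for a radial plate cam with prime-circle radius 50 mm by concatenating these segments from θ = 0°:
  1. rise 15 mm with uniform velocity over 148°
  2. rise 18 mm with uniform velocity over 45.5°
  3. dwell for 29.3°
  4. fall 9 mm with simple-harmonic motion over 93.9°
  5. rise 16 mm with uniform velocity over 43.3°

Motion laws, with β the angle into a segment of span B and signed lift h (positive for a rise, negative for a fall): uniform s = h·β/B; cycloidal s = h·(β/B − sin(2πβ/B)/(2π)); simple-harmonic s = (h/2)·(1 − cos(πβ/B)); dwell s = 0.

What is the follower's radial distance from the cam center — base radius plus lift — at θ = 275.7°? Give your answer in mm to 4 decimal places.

seg 1 [0°–148°] uniform, h=15: full span → s += 15 → s = 15.0000
seg 2 [148°–193.5°] uniform, h=18: full span → s += 18 → s = 33.0000
seg 3 [193.5°–222.8°] dwell: s stays 33.0000
seg 4 [222.8°–316.7°] simple-harmonic, h=-9: θ=275.7° here. β=52.9, B=93.9. -9/2·(1 − cos(π·0.5634)) = -5.3899 → s = 27.6101
radial distance = base radius + s = 50 + 27.6101 = 77.6101

77.6101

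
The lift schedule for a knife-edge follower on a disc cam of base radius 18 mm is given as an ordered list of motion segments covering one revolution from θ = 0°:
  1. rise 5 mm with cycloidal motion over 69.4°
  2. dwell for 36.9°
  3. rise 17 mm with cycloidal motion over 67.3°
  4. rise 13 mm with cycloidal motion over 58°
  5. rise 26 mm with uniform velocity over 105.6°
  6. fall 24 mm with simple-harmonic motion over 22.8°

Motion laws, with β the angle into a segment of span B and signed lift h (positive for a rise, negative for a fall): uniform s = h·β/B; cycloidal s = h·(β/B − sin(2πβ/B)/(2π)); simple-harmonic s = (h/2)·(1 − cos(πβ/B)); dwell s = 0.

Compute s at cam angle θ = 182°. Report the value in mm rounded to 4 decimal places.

seg 1 [0°–69.4°] cycloidal, h=5: full span → s += 5 → s = 5.0000
seg 2 [69.4°–106.3°] dwell: s stays 5.0000
seg 3 [106.3°–173.6°] cycloidal, h=17: full span → s += 17 → s = 22.0000
seg 4 [173.6°–231.6°] cycloidal, h=13: θ=182° here. β=8.4, B=58. 13·(0.1448 − sin(2π·0.1448)/(2π)) = 0.2493 → s = 22.2493

22.2493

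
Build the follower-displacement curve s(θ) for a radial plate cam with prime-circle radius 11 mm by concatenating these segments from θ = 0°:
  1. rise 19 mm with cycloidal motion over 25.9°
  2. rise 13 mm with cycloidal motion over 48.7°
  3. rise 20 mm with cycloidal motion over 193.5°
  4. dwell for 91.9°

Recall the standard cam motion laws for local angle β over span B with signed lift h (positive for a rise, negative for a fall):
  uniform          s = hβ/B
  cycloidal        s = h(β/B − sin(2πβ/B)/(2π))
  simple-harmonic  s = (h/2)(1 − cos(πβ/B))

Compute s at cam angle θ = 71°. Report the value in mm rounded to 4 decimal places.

seg 1 [0°–25.9°] cycloidal, h=19: full span → s += 19 → s = 19.0000
seg 2 [25.9°–74.6°] cycloidal, h=13: θ=71° here. β=45.1, B=48.7. 13·(0.9261 − sin(2π·0.9261)/(2π)) = 12.9658 → s = 31.9658

31.9658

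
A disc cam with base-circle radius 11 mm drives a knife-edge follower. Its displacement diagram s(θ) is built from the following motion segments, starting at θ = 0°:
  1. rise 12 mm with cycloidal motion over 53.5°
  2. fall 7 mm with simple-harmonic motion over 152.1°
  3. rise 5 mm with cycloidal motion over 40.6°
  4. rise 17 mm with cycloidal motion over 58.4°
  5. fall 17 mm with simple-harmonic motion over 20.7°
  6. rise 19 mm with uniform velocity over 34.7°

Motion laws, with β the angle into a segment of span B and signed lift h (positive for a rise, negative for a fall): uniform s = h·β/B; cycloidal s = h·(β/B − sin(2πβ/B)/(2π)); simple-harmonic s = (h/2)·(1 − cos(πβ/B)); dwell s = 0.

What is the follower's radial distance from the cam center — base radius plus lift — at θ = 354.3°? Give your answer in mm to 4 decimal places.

seg 1 [0°–53.5°] cycloidal, h=12: full span → s += 12 → s = 12.0000
seg 2 [53.5°–205.6°] simple-harmonic, h=-7: full span → s += -7 → s = 5.0000
seg 3 [205.6°–246.2°] cycloidal, h=5: full span → s += 5 → s = 10.0000
seg 4 [246.2°–304.6°] cycloidal, h=17: full span → s += 17 → s = 27.0000
seg 5 [304.6°–325.3°] simple-harmonic, h=-17: full span → s += -17 → s = 10.0000
seg 6 [325.3°–360°] uniform, h=19: θ=354.3° here. β=29, B=34.7. 19·29/34.7 = 15.8790 → s = 25.8790
radial distance = base radius + s = 11 + 25.8790 = 36.8790

36.8790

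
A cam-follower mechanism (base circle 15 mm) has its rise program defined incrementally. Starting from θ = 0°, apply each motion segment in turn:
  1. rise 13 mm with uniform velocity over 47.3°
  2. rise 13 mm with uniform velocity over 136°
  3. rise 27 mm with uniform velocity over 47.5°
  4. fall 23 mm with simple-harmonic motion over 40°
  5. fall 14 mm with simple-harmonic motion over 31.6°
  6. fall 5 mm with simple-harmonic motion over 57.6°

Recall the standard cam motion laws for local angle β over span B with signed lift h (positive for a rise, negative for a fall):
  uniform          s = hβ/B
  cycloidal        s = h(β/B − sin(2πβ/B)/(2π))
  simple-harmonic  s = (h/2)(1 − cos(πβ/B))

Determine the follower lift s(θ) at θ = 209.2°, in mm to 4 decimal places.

seg 1 [0°–47.3°] uniform, h=13: full span → s += 13 → s = 13.0000
seg 2 [47.3°–183.3°] uniform, h=13: full span → s += 13 → s = 26.0000
seg 3 [183.3°–230.8°] uniform, h=27: θ=209.2° here. β=25.9, B=47.5. 27·25.9/47.5 = 14.7221 → s = 40.7221

40.7221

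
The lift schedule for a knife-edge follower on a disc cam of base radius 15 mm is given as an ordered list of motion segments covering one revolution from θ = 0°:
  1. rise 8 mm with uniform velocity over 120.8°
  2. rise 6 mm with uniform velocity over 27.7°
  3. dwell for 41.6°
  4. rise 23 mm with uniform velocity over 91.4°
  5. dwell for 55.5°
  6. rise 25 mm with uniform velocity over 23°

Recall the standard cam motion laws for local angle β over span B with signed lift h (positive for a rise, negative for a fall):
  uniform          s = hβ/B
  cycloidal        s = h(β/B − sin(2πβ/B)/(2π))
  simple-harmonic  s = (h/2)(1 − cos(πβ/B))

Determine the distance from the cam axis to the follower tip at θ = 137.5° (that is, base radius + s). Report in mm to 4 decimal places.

seg 1 [0°–120.8°] uniform, h=8: full span → s += 8 → s = 8.0000
seg 2 [120.8°–148.5°] uniform, h=6: θ=137.5° here. β=16.7, B=27.7. 6·16.7/27.7 = 3.6173 → s = 11.6173
radial distance = base radius + s = 15 + 11.6173 = 26.6173

26.6173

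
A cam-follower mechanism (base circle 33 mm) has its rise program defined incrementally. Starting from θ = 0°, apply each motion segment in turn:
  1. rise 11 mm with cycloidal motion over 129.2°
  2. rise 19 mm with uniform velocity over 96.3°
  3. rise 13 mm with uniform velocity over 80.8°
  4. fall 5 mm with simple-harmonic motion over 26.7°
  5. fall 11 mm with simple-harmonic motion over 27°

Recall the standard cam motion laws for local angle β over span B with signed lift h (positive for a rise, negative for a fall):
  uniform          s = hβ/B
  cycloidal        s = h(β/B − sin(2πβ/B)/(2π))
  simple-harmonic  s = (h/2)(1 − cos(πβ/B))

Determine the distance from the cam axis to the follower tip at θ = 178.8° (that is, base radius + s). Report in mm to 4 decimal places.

seg 1 [0°–129.2°] cycloidal, h=11: full span → s += 11 → s = 11.0000
seg 2 [129.2°–225.5°] uniform, h=19: θ=178.8° here. β=49.6, B=96.3. 19·49.6/96.3 = 9.7861 → s = 20.7861
radial distance = base radius + s = 33 + 20.7861 = 53.7861

53.7861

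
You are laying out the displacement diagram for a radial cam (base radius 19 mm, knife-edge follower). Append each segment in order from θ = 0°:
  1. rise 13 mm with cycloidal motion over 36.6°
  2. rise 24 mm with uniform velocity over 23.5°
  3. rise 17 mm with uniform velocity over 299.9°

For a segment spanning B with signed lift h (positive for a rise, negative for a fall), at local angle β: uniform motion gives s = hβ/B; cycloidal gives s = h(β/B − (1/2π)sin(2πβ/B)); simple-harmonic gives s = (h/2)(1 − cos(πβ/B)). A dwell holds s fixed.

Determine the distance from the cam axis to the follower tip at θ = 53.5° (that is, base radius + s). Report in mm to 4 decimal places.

seg 1 [0°–36.6°] cycloidal, h=13: full span → s += 13 → s = 13.0000
seg 2 [36.6°–60.1°] uniform, h=24: θ=53.5° here. β=16.9, B=23.5. 24·16.9/23.5 = 17.2596 → s = 30.2596
radial distance = base radius + s = 19 + 30.2596 = 49.2596

49.2596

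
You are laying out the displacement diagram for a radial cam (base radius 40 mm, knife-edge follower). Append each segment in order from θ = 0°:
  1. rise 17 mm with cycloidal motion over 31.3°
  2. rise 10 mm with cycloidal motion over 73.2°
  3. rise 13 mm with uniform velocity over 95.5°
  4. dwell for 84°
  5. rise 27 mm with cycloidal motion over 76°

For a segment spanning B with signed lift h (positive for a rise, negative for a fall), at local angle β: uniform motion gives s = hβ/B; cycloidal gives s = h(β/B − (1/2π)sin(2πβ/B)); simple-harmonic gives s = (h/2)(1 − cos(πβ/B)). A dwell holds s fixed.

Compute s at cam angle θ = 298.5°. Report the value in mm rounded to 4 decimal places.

seg 1 [0°–31.3°] cycloidal, h=17: full span → s += 17 → s = 17.0000
seg 2 [31.3°–104.5°] cycloidal, h=10: full span → s += 10 → s = 27.0000
seg 3 [104.5°–200°] uniform, h=13: full span → s += 13 → s = 40.0000
seg 4 [200°–284°] dwell: s stays 40.0000
seg 5 [284°–360°] cycloidal, h=27: θ=298.5° here. β=14.5, B=76. 27·(0.1908 − sin(2π·0.1908)/(2π)) = 1.1481 → s = 41.1481

41.1481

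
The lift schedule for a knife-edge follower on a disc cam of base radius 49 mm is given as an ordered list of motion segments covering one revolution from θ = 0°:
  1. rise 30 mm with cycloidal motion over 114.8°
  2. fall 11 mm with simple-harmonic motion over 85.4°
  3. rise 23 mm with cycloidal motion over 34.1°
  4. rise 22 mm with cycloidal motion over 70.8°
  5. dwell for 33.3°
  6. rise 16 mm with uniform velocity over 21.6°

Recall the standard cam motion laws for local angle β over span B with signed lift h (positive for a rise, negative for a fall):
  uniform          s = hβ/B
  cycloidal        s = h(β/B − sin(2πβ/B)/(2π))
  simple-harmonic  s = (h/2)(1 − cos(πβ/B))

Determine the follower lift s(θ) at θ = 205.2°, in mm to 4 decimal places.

seg 1 [0°–114.8°] cycloidal, h=30: full span → s += 30 → s = 30.0000
seg 2 [114.8°–200.2°] simple-harmonic, h=-11: full span → s += -11 → s = 19.0000
seg 3 [200.2°–234.3°] cycloidal, h=23: θ=205.2° here. β=5, B=34.1. 23·(0.1466 − sin(2π·0.1466)/(2π)) = 0.4572 → s = 19.4572

19.4572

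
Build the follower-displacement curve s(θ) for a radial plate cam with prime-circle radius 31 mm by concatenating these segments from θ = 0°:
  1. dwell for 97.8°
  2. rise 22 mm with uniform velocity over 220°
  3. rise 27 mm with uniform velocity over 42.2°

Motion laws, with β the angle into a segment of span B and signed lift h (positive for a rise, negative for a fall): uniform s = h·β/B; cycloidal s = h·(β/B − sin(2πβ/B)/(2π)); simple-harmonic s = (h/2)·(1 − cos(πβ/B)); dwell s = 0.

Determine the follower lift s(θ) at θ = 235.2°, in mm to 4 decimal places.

seg 1 [0°–97.8°] dwell: s stays 0.0000
seg 2 [97.8°–317.8°] uniform, h=22: θ=235.2° here. β=137.4, B=220. 22·137.4/220 = 13.7400 → s = 13.7400

13.7400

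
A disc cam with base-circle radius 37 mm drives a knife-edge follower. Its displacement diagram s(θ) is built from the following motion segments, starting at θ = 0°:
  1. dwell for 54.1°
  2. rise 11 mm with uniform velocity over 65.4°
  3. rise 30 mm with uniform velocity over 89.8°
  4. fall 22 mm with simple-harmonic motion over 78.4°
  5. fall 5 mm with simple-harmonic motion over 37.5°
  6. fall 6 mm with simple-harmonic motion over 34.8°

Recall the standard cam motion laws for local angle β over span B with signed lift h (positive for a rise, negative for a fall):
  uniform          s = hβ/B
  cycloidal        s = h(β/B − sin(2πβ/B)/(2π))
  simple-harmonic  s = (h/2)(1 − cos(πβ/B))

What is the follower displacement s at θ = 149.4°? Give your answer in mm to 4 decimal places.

seg 1 [0°–54.1°] dwell: s stays 0.0000
seg 2 [54.1°–119.5°] uniform, h=11: full span → s += 11 → s = 11.0000
seg 3 [119.5°–209.3°] uniform, h=30: θ=149.4° here. β=29.9, B=89.8. 30·29.9/89.8 = 9.9889 → s = 20.9889

20.9889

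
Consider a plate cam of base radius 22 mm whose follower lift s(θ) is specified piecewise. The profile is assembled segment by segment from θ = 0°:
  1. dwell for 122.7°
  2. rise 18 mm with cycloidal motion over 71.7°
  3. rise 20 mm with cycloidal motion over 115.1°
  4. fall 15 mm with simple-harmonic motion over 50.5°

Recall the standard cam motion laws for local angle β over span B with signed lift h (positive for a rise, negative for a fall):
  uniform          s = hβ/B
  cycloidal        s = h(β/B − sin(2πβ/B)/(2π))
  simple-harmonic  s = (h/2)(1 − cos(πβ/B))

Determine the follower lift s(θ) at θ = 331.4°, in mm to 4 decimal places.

seg 1 [0°–122.7°] dwell: s stays 0.0000
seg 2 [122.7°–194.4°] cycloidal, h=18: full span → s += 18 → s = 18.0000
seg 3 [194.4°–309.5°] cycloidal, h=20: full span → s += 20 → s = 38.0000
seg 4 [309.5°–360°] simple-harmonic, h=-15: θ=331.4° here. β=21.9, B=50.5. -15/2·(1 − cos(π·0.4337)) = -5.9483 → s = 32.0517

32.0517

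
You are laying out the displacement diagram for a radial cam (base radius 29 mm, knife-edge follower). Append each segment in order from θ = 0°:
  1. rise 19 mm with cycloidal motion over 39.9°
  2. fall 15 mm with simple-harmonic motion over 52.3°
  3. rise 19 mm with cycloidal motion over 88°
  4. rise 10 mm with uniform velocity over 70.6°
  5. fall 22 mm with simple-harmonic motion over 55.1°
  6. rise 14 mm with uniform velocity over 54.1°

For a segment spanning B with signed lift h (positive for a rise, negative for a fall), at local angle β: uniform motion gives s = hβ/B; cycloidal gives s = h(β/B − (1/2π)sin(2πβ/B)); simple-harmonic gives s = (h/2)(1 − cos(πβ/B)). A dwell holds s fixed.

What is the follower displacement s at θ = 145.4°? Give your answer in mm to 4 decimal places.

seg 1 [0°–39.9°] cycloidal, h=19: full span → s += 19 → s = 19.0000
seg 2 [39.9°–92.2°] simple-harmonic, h=-15: full span → s += -15 → s = 4.0000
seg 3 [92.2°–180.2°] cycloidal, h=19: θ=145.4° here. β=53.2, B=88. 19·(0.6045 − sin(2π·0.6045)/(2π)) = 13.3329 → s = 17.3329

17.3329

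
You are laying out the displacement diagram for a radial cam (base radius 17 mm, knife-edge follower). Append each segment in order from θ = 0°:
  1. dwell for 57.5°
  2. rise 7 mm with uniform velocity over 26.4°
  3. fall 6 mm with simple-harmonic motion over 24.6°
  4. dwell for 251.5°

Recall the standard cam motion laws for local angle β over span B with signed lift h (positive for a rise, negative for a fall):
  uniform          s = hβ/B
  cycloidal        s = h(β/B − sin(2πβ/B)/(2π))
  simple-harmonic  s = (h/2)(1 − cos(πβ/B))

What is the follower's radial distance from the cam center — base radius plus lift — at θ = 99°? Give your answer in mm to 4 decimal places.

seg 1 [0°–57.5°] dwell: s stays 0.0000
seg 2 [57.5°–83.9°] uniform, h=7: full span → s += 7 → s = 7.0000
seg 3 [83.9°–108.5°] simple-harmonic, h=-6: θ=99° here. β=15.1, B=24.6. -6/2·(1 − cos(π·0.6138)) = -4.0500 → s = 2.9500
radial distance = base radius + s = 17 + 2.9500 = 19.9500

19.9500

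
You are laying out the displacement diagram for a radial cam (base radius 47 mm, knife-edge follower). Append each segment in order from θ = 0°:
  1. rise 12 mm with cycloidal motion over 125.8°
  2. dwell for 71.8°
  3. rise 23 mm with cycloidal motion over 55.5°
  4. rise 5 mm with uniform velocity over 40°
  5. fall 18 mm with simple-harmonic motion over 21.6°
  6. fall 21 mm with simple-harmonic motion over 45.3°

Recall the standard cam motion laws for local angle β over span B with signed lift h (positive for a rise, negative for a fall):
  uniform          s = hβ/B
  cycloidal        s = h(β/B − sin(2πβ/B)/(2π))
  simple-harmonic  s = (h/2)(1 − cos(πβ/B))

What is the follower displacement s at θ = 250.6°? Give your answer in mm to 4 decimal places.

seg 1 [0°–125.8°] cycloidal, h=12: full span → s += 12 → s = 12.0000
seg 2 [125.8°–197.6°] dwell: s stays 12.0000
seg 3 [197.6°–253.1°] cycloidal, h=23: θ=250.6° here. β=53, B=55.5. 23·(0.9550 − sin(2π·0.9550)/(2π)) = 22.9862 → s = 34.9862

34.9862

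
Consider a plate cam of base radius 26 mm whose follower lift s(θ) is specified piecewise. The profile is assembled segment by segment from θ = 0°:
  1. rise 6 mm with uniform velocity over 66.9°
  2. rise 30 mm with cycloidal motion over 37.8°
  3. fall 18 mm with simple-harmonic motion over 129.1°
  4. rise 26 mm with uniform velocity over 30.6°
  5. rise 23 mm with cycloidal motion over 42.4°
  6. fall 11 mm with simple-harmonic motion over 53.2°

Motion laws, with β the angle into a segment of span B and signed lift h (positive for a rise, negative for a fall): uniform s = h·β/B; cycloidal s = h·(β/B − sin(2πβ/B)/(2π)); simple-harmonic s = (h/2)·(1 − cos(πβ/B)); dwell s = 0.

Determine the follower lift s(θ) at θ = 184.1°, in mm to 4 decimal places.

seg 1 [0°–66.9°] uniform, h=6: full span → s += 6 → s = 6.0000
seg 2 [66.9°–104.7°] cycloidal, h=30: full span → s += 30 → s = 36.0000
seg 3 [104.7°–233.8°] simple-harmonic, h=-18: θ=184.1° here. β=79.4, B=129.1. -18/2·(1 − cos(π·0.6150)) = -12.1820 → s = 23.8180

23.8180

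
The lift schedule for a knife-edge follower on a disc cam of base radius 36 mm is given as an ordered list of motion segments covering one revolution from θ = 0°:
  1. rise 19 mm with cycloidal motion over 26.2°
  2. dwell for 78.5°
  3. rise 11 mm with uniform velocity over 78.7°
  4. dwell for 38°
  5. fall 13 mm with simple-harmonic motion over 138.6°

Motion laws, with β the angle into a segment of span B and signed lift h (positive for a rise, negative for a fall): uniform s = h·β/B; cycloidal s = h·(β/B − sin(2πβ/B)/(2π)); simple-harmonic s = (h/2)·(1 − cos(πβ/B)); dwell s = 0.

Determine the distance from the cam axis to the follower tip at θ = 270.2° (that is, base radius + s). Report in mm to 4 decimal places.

seg 1 [0°–26.2°] cycloidal, h=19: full span → s += 19 → s = 19.0000
seg 2 [26.2°–104.7°] dwell: s stays 19.0000
seg 3 [104.7°–183.4°] uniform, h=11: full span → s += 11 → s = 30.0000
seg 4 [183.4°–221.4°] dwell: s stays 30.0000
seg 5 [221.4°–360°] simple-harmonic, h=-13: θ=270.2° here. β=48.8, B=138.6. -13/2·(1 − cos(π·0.3521)) = -3.5872 → s = 26.4128
radial distance = base radius + s = 36 + 26.4128 = 62.4128

62.4128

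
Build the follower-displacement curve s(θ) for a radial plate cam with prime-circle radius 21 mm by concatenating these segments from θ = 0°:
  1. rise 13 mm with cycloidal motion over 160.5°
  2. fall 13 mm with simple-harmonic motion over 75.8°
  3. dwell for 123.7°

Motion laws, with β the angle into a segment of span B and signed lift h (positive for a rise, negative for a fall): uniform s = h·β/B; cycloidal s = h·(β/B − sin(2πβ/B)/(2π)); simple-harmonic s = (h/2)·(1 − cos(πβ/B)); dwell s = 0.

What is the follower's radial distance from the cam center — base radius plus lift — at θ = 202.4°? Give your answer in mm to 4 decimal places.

seg 1 [0°–160.5°] cycloidal, h=13: full span → s += 13 → s = 13.0000
seg 2 [160.5°–236.3°] simple-harmonic, h=-13: θ=202.4° here. β=41.9, B=75.8. -13/2·(1 − cos(π·0.5528)) = -7.5727 → s = 5.4273
radial distance = base radius + s = 21 + 5.4273 = 26.4273

26.4273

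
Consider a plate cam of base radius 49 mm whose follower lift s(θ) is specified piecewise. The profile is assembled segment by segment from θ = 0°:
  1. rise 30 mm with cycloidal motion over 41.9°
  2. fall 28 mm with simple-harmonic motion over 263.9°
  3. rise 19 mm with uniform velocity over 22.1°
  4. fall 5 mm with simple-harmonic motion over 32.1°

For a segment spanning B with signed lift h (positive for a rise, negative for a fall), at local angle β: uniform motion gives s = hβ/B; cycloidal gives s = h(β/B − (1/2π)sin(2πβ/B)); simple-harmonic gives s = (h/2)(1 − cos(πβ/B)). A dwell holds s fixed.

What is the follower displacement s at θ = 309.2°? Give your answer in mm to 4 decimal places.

seg 1 [0°–41.9°] cycloidal, h=30: full span → s += 30 → s = 30.0000
seg 2 [41.9°–305.8°] simple-harmonic, h=-28: full span → s += -28 → s = 2.0000
seg 3 [305.8°–327.9°] uniform, h=19: θ=309.2° here. β=3.4, B=22.1. 19·3.4/22.1 = 2.9231 → s = 4.9231

4.9231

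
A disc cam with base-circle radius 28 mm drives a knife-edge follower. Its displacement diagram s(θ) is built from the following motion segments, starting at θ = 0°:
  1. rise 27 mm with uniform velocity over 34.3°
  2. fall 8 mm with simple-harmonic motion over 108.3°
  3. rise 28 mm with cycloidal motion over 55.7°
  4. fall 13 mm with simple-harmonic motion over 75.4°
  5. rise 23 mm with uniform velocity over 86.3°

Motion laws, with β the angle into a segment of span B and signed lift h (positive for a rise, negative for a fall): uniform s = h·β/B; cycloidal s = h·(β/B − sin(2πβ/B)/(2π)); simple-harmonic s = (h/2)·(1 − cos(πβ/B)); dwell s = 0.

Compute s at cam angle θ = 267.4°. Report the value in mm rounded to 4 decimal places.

seg 1 [0°–34.3°] uniform, h=27: full span → s += 27 → s = 27.0000
seg 2 [34.3°–142.6°] simple-harmonic, h=-8: full span → s += -8 → s = 19.0000
seg 3 [142.6°–198.3°] cycloidal, h=28: full span → s += 28 → s = 47.0000
seg 4 [198.3°–273.7°] simple-harmonic, h=-13: θ=267.4° here. β=69.1, B=75.4. -13/2·(1 − cos(π·0.9164)) = -12.7773 → s = 34.2227

34.2227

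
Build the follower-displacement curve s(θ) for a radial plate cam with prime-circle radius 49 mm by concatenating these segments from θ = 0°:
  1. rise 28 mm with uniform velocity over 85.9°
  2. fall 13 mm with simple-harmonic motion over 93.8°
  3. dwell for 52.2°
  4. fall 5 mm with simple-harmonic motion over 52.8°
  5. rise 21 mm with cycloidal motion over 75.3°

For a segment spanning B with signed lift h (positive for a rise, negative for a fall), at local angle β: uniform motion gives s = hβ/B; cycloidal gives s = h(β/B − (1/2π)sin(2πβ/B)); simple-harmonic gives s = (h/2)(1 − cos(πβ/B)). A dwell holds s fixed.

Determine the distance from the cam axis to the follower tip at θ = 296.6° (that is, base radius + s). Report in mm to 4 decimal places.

seg 1 [0°–85.9°] uniform, h=28: full span → s += 28 → s = 28.0000
seg 2 [85.9°–179.7°] simple-harmonic, h=-13: full span → s += -13 → s = 15.0000
seg 3 [179.7°–231.9°] dwell: s stays 15.0000
seg 4 [231.9°–284.7°] simple-harmonic, h=-5: full span → s += -5 → s = 10.0000
seg 5 [284.7°–360°] cycloidal, h=21: θ=296.6° here. β=11.9, B=75.3. 21·(0.1580 − sin(2π·0.1580)/(2π)) = 0.5191 → s = 10.5191
radial distance = base radius + s = 49 + 10.5191 = 59.5191

59.5191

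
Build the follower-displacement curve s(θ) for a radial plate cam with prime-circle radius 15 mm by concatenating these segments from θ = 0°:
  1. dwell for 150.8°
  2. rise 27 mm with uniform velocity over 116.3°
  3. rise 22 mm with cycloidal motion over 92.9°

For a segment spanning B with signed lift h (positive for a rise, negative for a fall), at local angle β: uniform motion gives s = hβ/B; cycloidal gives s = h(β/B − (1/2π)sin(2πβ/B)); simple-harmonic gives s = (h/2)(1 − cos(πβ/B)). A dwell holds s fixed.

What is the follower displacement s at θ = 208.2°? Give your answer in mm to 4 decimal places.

seg 1 [0°–150.8°] dwell: s stays 0.0000
seg 2 [150.8°–267.1°] uniform, h=27: θ=208.2° here. β=57.4, B=116.3. 27·57.4/116.3 = 13.3259 → s = 13.3259

13.3259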